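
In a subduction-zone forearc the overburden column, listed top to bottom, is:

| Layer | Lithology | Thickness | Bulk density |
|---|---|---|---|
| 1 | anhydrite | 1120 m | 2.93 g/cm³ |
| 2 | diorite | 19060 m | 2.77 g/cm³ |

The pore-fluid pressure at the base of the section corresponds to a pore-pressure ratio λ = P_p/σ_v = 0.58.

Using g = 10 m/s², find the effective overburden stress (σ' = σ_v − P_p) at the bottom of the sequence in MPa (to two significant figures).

240 MPa

Overburden (lithostatic) stress σ_v:
anhydrite: 2930 kg/m³ × 10 m/s² × 1120 m = 3.282×10^7 Pa = 32.82 MPa
diorite: 2770 kg/m³ × 10 m/s² × 19060 m = 5.280×10^8 Pa = 528.0 MPa
Total = 32.82 + 528.0 = 560.78 MPa
Pore pressure P_p = λ·σ_v = 0.58 × 560.8 MPa = 325.3 MPa
Effective stress σ' = σ_v − P_p = 560.8 − 325.3 = 235.53 MPa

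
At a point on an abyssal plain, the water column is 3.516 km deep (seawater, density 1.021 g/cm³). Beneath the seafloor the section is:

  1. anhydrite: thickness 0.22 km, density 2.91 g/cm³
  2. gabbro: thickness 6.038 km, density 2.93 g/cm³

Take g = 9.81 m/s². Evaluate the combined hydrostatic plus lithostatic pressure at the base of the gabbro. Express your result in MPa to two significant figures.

220 MPa

seawater: 1021 kg/m³ × 9.81 m/s² × 3516 m = 3.522×10^7 Pa = 35.22 MPa
anhydrite: 2910 kg/m³ × 9.81 m/s² × 220 m = 6.280×10^6 Pa = 6.280 MPa
gabbro: 2930 kg/m³ × 9.81 m/s² × 6038 m = 1.736×10^8 Pa = 173.6 MPa
Total = 35.22 + 6.280 + 173.6 = 215.05 MPa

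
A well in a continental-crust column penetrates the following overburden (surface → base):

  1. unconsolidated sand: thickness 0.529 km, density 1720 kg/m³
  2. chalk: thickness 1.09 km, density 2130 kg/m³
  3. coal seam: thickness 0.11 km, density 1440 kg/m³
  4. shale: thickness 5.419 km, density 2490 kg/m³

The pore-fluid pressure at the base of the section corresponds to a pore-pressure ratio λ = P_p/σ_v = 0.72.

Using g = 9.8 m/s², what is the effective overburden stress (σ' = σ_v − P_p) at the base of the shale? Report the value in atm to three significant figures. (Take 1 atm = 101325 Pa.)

Overburden (lithostatic) stress σ_v:
unconsolidated sand: 1720 kg/m³ × 9.8 m/s² × 529 m = 8.917×10^6 Pa = 8.917 MPa
chalk: 2130 kg/m³ × 9.8 m/s² × 1090 m = 2.275×10^7 Pa = 22.75 MPa
coal seam: 1440 kg/m³ × 9.8 m/s² × 110 m = 1.552×10^6 Pa = 1.552 MPa
shale: 2490 kg/m³ × 9.8 m/s² × 5419 m = 1.322×10^8 Pa = 132.2 MPa
Total = 8.917 + 22.75 + 1.552 + 132.2 = 165.46 MPa
Pore pressure P_p = λ·σ_v = 0.72 × 165.5 MPa = 119.1 MPa
Effective stress σ' = σ_v − P_p = 165.5 − 119.1 = 46.328 MPa = 457.22 atm

457 atm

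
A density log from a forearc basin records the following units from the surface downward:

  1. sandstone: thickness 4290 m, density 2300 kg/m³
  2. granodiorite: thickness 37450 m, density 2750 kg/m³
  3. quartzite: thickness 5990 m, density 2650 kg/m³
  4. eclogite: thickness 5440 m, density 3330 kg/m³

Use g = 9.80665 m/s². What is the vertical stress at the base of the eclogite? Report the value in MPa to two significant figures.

1400 MPa

sandstone: 2300 kg/m³ × 9.80665 m/s² × 4290 m = 9.676×10^7 Pa = 96.76 MPa
granodiorite: 2750 kg/m³ × 9.80665 m/s² × 37450 m = 1.010×10^9 Pa = 1010 MPa
quartzite: 2650 kg/m³ × 9.80665 m/s² × 5990 m = 1.557×10^8 Pa = 155.7 MPa
eclogite: 3330 kg/m³ × 9.80665 m/s² × 5440 m = 1.776×10^8 Pa = 177.6 MPa
Total = 96.76 + 1010 + 155.7 + 177.6 = 1440.0 MPa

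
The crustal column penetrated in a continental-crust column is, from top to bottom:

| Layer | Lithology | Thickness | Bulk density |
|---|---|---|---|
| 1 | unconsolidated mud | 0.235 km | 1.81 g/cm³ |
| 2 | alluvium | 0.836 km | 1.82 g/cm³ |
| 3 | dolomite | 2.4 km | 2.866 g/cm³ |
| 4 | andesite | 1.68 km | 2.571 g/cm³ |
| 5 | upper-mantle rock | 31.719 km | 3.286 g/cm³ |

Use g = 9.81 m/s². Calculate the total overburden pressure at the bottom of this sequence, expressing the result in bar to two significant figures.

unconsolidated mud: 1810 kg/m³ × 9.81 m/s² × 235 m = 4.173×10^6 Pa = 41.73 bar
alluvium: 1820 kg/m³ × 9.81 m/s² × 836 m = 1.493×10^7 Pa = 149.3 bar
dolomite: 2866 kg/m³ × 9.81 m/s² × 2400 m = 6.748×10^7 Pa = 674.8 bar
andesite: 2571 kg/m³ × 9.81 m/s² × 1680 m = 4.237×10^7 Pa = 423.7 bar
upper-mantle rock: 3286 kg/m³ × 9.81 m/s² × 31719 m = 1.022×10^9 Pa = 10225 bar
Total = 41.73 + 149.3 + 674.8 + 423.7 + 10225 = 11514 bar

12000 bar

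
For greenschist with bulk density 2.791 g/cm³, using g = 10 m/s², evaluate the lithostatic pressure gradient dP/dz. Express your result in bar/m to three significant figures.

0.279 bar/m

dP/dz = ρg = 2791 kg/m³ × 10 m/s² = 27910 Pa/m
= 27910 Pa/m × (1 bar/m / 1.0000×10^5 Pa/m) = 0.27910 bar/m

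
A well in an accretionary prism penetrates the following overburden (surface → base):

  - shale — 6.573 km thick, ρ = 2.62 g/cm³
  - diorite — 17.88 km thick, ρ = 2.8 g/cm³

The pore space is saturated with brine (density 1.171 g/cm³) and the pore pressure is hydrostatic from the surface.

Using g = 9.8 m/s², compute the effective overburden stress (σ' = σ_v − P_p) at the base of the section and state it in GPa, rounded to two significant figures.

0.38 GPa

Overburden (lithostatic) stress σ_v:
shale: 2620 kg/m³ × 9.8 m/s² × 6573 m = 1.688×10^8 Pa = 168.8 MPa
diorite: 2800 kg/m³ × 9.8 m/s² × 17880 m = 4.906×10^8 Pa = 490.6 MPa
Total = 168.8 + 490.6 = 659.40 MPa
Pore pressure P_p = 1171 kg/m³ × 9.8 m/s² × 24453 m = 2.806×10^8 Pa = 280.6 MPa
Effective stress σ' = σ_v − P_p = 659.4 − 280.6 = 378.78 MPa = 0.37878 GPa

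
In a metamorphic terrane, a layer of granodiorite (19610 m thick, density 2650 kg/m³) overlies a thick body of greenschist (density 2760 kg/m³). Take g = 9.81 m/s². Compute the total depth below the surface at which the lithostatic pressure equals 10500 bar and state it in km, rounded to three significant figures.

39.6 km

Pressure at base of upper layers: 2650×9.81×19610 = 5.098×10^8 Pa = 5098 bar
Remaining pressure to be supplied by greenschist: 1.050×10^9 − 5.098×10^8 = 5.402×10^8 Pa
Additional depth in greenschist = 5.402×10^8 Pa / (2760 kg/m³ × 9.81 m/s²) = 19952 m
Total depth = 19610 m + 19952 m = 39562 m
= 39.562 km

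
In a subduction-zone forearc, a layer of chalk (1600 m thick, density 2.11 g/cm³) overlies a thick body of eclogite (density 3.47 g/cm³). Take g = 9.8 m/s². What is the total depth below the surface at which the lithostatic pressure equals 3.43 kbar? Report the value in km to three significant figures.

10.7 km

Pressure at base of upper layers: 2110×9.8×1600 = 3.308×10^7 Pa = 0.3308 kbar
Remaining pressure to be supplied by eclogite: 3.430×10^8 − 3.308×10^7 = 3.099×10^8 Pa
Additional depth in eclogite = 3.099×10^8 Pa / (3470 kg/m³ × 9.8 m/s²) = 9113.5 m
Total depth = 1600 m + 9113.5 m = 10714 m
= 10.714 km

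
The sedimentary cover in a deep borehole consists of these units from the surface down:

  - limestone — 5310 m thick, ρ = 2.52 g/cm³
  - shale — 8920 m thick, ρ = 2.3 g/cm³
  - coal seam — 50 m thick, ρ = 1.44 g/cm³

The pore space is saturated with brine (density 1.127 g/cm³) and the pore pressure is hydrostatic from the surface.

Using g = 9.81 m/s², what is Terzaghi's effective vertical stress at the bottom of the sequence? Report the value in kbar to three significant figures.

1.75 kbar

Overburden (lithostatic) stress σ_v:
limestone: 2520 kg/m³ × 9.81 m/s² × 5310 m = 1.313×10^8 Pa = 131.3 MPa
shale: 2300 kg/m³ × 9.81 m/s² × 8920 m = 2.013×10^8 Pa = 201.3 MPa
coal seam: 1440 kg/m³ × 9.81 m/s² × 50 m = 7.063×10^5 Pa = 0.7063 MPa
Total = 131.3 + 201.3 + 0.7063 = 333.24 MPa
Pore pressure P_p = 1127 kg/m³ × 9.81 m/s² × 14280 m = 1.579×10^8 Pa = 157.9 MPa
Effective stress σ' = σ_v − P_p = 333.2 − 157.9 = 175.36 MPa = 1.7536 kbar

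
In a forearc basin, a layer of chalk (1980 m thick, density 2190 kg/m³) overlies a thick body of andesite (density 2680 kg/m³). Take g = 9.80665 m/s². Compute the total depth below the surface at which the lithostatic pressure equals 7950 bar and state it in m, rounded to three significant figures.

30600 m

Pressure at base of upper layers: 2190×9.80665×1980 = 4.252×10^7 Pa = 425.2 bar
Remaining pressure to be supplied by andesite: 7.950×10^8 − 4.252×10^7 = 7.525×10^8 Pa
Additional depth in andesite = 7.525×10^8 Pa / (2680 kg/m³ × 9.80665 m/s²) = 28631 m
Total depth = 1980 m + 28631 m = 30611 m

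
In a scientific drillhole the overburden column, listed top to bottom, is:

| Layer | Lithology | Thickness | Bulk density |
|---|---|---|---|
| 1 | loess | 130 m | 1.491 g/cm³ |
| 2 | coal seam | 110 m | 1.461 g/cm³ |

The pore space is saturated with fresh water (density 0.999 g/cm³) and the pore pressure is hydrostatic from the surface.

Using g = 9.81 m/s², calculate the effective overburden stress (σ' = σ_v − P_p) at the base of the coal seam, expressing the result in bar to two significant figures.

11 bar

Overburden (lithostatic) stress σ_v:
loess: 1491 kg/m³ × 9.81 m/s² × 130 m = 1.901×10^6 Pa = 1.901 MPa
coal seam: 1461 kg/m³ × 9.81 m/s² × 110 m = 1.577×10^6 Pa = 1.577 MPa
Total = 1.901 + 1.577 = 3.4780 MPa
Pore pressure P_p = 999 kg/m³ × 9.81 m/s² × 240 m = 2.352×10^6 Pa = 2.352 MPa
Effective stress σ' = σ_v − P_p = 3.478 − 2.352 = 1.1260 MPa = 11.260 bar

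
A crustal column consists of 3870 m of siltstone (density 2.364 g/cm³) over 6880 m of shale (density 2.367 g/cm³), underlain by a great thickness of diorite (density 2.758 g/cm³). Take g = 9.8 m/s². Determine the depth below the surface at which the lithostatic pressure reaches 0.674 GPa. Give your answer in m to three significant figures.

26500 m

Pressure at base of upper layers: 2364×9.8×3870 + 2367×9.8×6880 = 2.492×10^8 Pa = 0.2492 GPa
Remaining pressure to be supplied by diorite: 6.740×10^8 − 2.492×10^8 = 4.248×10^8 Pa
Additional depth in diorite = 4.248×10^8 Pa / (2758 kg/m³ × 9.8 m/s²) = 15715 m
Total depth = 10750 m + 15715 m = 26465 m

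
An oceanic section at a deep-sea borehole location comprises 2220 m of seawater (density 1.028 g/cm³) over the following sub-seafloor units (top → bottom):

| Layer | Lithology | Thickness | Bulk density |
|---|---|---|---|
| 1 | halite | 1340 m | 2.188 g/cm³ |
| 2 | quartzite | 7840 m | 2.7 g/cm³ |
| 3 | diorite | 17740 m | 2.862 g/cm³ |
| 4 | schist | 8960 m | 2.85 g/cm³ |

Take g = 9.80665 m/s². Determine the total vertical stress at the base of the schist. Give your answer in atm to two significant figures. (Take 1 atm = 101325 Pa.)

9900 atm

seawater: 1028 kg/m³ × 9.80665 m/s² × 2220 m = 2.238×10^7 Pa = 220.9 atm
halite: 2188 kg/m³ × 9.80665 m/s² × 1340 m = 2.875×10^7 Pa = 283.8 atm
quartzite: 2700 kg/m³ × 9.80665 m/s² × 7840 m = 2.076×10^8 Pa = 2049 atm
diorite: 2862 kg/m³ × 9.80665 m/s² × 17740 m = 4.979×10^8 Pa = 4914 atm
schist: 2850 kg/m³ × 9.80665 m/s² × 8960 m = 2.504×10^8 Pa = 2471 atm
Total = 220.9 + 283.8 + 2049 + 4914 + 2471 = 9938.8 atm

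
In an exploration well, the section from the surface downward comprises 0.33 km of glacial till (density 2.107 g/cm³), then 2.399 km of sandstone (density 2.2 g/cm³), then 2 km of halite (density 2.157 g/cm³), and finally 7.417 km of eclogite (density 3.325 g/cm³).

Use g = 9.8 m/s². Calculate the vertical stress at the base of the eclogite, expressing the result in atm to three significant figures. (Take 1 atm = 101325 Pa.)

glacial till: 2107 kg/m³ × 9.8 m/s² × 330 m = 6.814×10^6 Pa = 67.25 atm
sandstone: 2200 kg/m³ × 9.8 m/s² × 2399 m = 5.172×10^7 Pa = 510.5 atm
halite: 2157 kg/m³ × 9.8 m/s² × 2000 m = 4.228×10^7 Pa = 417.2 atm
eclogite: 3325 kg/m³ × 9.8 m/s² × 7417 m = 2.417×10^8 Pa = 2385 atm
Total = 67.25 + 510.5 + 417.2 + 2385 = 3380.2 atm

3380 atm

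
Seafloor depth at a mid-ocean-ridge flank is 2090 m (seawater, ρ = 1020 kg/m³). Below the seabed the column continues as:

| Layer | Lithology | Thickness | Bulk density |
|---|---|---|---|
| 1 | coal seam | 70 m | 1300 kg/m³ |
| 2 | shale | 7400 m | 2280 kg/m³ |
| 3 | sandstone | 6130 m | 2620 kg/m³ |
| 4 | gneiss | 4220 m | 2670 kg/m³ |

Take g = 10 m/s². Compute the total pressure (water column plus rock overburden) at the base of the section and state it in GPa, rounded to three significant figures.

0.464 GPa

seawater: 1020 kg/m³ × 10 m/s² × 2090 m = 2.132×10^7 Pa = 0.02132 GPa
coal seam: 1300 kg/m³ × 10 m/s² × 70 m = 9.100×10^5 Pa = 9.100×10^-4 GPa
shale: 2280 kg/m³ × 10 m/s² × 7400 m = 1.687×10^8 Pa = 0.1687 GPa
sandstone: 2620 kg/m³ × 10 m/s² × 6130 m = 1.606×10^8 Pa = 0.1606 GPa
gneiss: 2670 kg/m³ × 10 m/s² × 4220 m = 1.127×10^8 Pa = 0.1127 GPa
Total = 0.02132 + 9.100×10^-4 + 0.1687 + 0.1606 + 0.1127 = 0.46423 GPa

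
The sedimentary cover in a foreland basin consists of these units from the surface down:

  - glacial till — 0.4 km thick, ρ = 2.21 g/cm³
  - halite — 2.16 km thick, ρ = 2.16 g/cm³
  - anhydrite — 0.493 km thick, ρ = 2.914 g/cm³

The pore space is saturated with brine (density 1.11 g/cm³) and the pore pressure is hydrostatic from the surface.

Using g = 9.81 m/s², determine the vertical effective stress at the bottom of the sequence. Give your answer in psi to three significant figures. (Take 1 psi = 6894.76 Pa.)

Overburden (lithostatic) stress σ_v:
glacial till: 2210 kg/m³ × 9.81 m/s² × 400 m = 8.672×10^6 Pa = 8.672 MPa
halite: 2160 kg/m³ × 9.81 m/s² × 2160 m = 4.577×10^7 Pa = 45.77 MPa
anhydrite: 2914 kg/m³ × 9.81 m/s² × 493 m = 1.409×10^7 Pa = 14.09 MPa
Total = 8.672 + 45.77 + 14.09 = 68.535 MPa
Pore pressure P_p = 1110 kg/m³ × 9.81 m/s² × 3053 m = 3.324×10^7 Pa = 33.24 MPa
Effective stress σ' = σ_v − P_p = 68.53 − 33.24 = 35.290 MPa = 5118.4 psi

5120 psi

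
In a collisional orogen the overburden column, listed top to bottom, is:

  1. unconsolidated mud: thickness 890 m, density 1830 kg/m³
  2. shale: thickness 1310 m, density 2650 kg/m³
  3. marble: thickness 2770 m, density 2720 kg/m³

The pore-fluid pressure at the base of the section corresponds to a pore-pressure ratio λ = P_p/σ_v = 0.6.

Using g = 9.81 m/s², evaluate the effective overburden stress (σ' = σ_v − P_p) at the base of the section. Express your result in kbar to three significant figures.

0.496 kbar

Overburden (lithostatic) stress σ_v:
unconsolidated mud: 1830 kg/m³ × 9.81 m/s² × 890 m = 1.598×10^7 Pa = 15.98 MPa
shale: 2650 kg/m³ × 9.81 m/s² × 1310 m = 3.406×10^7 Pa = 34.06 MPa
marble: 2720 kg/m³ × 9.81 m/s² × 2770 m = 7.391×10^7 Pa = 73.91 MPa
Total = 15.98 + 34.06 + 73.91 = 123.95 MPa
Pore pressure P_p = λ·σ_v = 0.6 × 123.9 MPa = 74.37 MPa
Effective stress σ' = σ_v − P_p = 123.9 − 74.37 = 49.578 MPa = 0.49578 kbar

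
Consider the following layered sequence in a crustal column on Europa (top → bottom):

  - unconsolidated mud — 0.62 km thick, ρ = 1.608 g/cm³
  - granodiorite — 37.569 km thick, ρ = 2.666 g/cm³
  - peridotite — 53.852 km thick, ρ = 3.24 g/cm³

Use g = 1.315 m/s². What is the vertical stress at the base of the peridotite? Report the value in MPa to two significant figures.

unconsolidated mud: 1608 kg/m³ × 1.315 m/s² × 620 m = 1.311×10^6 Pa = 1.311 MPa
granodiorite: 2666 kg/m³ × 1.315 m/s² × 37569 m = 1.317×10^8 Pa = 131.7 MPa
peridotite: 3240 kg/m³ × 1.315 m/s² × 53852 m = 2.294×10^8 Pa = 229.4 MPa
Total = 1.311 + 131.7 + 229.4 = 362.46 MPa

360 MPa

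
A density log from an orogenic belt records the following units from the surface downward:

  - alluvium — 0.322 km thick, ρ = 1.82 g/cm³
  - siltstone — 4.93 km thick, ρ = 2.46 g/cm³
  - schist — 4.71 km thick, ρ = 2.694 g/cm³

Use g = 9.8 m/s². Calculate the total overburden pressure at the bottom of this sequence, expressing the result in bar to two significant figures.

2500 bar

alluvium: 1820 kg/m³ × 9.8 m/s² × 322 m = 5.743×10^6 Pa = 57.43 bar
siltstone: 2460 kg/m³ × 9.8 m/s² × 4930 m = 1.189×10^8 Pa = 1189 bar
schist: 2694 kg/m³ × 9.8 m/s² × 4710 m = 1.243×10^8 Pa = 1243 bar
Total = 57.43 + 1189 + 1243 = 2489.5 bar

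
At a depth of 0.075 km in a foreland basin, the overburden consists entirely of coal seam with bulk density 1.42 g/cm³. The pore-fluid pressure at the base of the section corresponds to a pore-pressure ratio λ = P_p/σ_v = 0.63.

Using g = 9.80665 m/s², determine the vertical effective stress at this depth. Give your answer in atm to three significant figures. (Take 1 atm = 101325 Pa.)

Overburden (lithostatic) stress σ_v:
coal seam: 1420 kg/m³ × 9.80665 m/s² × 75 m = 1.044×10^6 Pa = 1.044 MPa
Pore pressure P_p = λ·σ_v = 0.63 × 1.044 MPa = 0.6580 MPa
Effective stress σ' = σ_v − P_p = 1.044 − 0.6580 = 0.38643 MPa = 3.8138 atm

3.81 atm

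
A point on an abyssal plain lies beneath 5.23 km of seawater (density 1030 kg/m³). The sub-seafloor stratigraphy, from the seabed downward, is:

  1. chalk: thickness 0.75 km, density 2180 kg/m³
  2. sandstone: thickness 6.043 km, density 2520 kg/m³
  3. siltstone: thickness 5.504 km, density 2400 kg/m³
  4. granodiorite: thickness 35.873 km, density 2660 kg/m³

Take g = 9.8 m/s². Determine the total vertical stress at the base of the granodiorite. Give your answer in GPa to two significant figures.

seawater: 1030 kg/m³ × 9.8 m/s² × 5230 m = 5.279×10^7 Pa = 0.05279 GPa
chalk: 2180 kg/m³ × 9.8 m/s² × 750 m = 1.602×10^7 Pa = 0.01602 GPa
sandstone: 2520 kg/m³ × 9.8 m/s² × 6043 m = 1.492×10^8 Pa = 0.1492 GPa
siltstone: 2400 kg/m³ × 9.8 m/s² × 5504 m = 1.295×10^8 Pa = 0.1295 GPa
granodiorite: 2660 kg/m³ × 9.8 m/s² × 35873 m = 9.351×10^8 Pa = 0.9351 GPa
Total = 0.05279 + 0.01602 + 0.1492 + 0.1295 + 0.9351 = 1.2826 GPa

1.3 GPa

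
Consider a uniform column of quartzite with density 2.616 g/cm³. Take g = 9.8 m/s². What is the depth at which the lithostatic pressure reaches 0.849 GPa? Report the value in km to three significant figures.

h = P/(ρg) = 0.849 GPa / (2616 kg/m³ × 9.8 m/s²) = 8.490×10^8 Pa / 25637 Pa/m = 33116 m
= 33.116 km

33.1 km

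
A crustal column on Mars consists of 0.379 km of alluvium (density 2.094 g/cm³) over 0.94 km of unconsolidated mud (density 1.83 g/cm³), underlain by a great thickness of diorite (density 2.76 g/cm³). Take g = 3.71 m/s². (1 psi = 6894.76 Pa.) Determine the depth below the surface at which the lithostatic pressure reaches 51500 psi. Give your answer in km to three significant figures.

35.1 km

Pressure at base of upper layers: 2094×3.71×379 + 1830×3.71×940 = 9.326×10^6 Pa = 1353 psi
Remaining pressure to be supplied by diorite: 3.551×10^8 − 9.326×10^6 = 3.458×10^8 Pa
Additional depth in diorite = 3.458×10^8 Pa / (2760 kg/m³ × 3.71 m/s²) = 33766 m
Total depth = 1319 m + 33766 m = 35085 m
= 35.085 km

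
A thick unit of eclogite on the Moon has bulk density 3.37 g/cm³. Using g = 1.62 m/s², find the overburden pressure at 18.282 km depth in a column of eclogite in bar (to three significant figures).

eclogite: 3370 kg/m³ × 1.62 m/s² × 18282 m = 9.981×10^7 Pa = 998.1 bar

998 bar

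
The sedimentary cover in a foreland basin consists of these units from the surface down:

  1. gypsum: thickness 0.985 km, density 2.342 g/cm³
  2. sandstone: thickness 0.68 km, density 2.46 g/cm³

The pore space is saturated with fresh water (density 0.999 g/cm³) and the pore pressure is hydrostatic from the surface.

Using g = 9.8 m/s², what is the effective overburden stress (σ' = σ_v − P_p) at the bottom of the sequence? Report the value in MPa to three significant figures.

Overburden (lithostatic) stress σ_v:
gypsum: 2342 kg/m³ × 9.8 m/s² × 985 m = 2.261×10^7 Pa = 22.61 MPa
sandstone: 2460 kg/m³ × 9.8 m/s² × 680 m = 1.639×10^7 Pa = 16.39 MPa
Total = 22.61 + 16.39 = 39.001 MPa
Pore pressure P_p = 999 kg/m³ × 9.8 m/s² × 1665 m = 1.630×10^7 Pa = 16.30 MPa
Effective stress σ' = σ_v − P_p = 39.00 − 16.30 = 22.700 MPa

22.7 MPa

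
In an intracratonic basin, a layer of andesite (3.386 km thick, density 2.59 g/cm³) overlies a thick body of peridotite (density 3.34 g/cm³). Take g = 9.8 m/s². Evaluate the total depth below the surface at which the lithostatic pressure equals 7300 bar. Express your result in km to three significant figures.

23.1 km

Pressure at base of upper layers: 2590×9.8×3386 = 8.594×10^7 Pa = 859.4 bar
Remaining pressure to be supplied by peridotite: 7.300×10^8 − 8.594×10^7 = 6.441×10^8 Pa
Additional depth in peridotite = 6.441×10^8 Pa / (3340 kg/m³ × 9.8 m/s²) = 19677 m
Total depth = 3386 m + 19677 m = 23063 m
= 23.063 km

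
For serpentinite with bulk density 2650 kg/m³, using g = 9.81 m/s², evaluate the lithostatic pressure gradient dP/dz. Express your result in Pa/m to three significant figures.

dP/dz = ρg = 2650 kg/m³ × 9.81 m/s² = 25996 Pa/m

26000 Pa/m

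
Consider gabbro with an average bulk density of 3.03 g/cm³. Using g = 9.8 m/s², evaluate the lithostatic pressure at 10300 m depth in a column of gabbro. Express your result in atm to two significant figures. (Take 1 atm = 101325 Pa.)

gabbro: 3030 kg/m³ × 9.8 m/s² × 10300 m = 3.058×10^8 Pa = 3018 atm

3000 atm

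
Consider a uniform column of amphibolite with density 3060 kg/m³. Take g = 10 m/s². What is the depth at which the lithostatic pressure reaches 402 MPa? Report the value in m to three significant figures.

13100 m

h = P/(ρg) = 402 MPa / (3060 kg/m³ × 10 m/s²) = 4.020×10^8 Pa / 30600 Pa/m = 13137 m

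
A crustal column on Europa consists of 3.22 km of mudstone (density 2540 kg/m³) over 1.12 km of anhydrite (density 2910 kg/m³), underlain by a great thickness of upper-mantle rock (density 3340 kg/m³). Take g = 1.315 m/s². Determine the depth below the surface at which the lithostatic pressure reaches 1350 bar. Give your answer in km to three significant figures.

Pressure at base of upper layers: 2540×1.315×3220 + 2910×1.315×1120 = 1.504×10^7 Pa = 150.4 bar
Remaining pressure to be supplied by upper-mantle rock: 1.350×10^8 − 1.504×10^7 = 1.200×10^8 Pa
Additional depth in upper-mantle rock = 1.200×10^8 Pa / (3340 kg/m³ × 1.315 m/s²) = 27312 m
Total depth = 4340 m + 27312 m = 31652 m
= 31.652 km

31.7 km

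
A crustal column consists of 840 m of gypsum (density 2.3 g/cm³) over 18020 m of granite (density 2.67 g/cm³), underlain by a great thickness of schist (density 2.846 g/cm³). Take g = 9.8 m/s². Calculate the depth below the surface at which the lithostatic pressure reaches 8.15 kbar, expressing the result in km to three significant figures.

30.5 km

Pressure at base of upper layers: 2300×9.8×840 + 2670×9.8×18020 = 4.904×10^8 Pa = 4.904 kbar
Remaining pressure to be supplied by schist: 8.150×10^8 − 4.904×10^8 = 3.246×10^8 Pa
Additional depth in schist = 3.246×10^8 Pa / (2846 kg/m³ × 9.8 m/s²) = 11637 m
Total depth = 18860 m + 11637 m = 30497 m
= 30.497 km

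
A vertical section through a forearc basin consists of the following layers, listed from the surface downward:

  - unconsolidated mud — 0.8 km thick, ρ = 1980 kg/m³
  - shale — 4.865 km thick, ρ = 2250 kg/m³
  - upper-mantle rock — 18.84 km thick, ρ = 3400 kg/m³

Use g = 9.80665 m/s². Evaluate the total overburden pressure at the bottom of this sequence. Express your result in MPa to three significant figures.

751 MPa

unconsolidated mud: 1980 kg/m³ × 9.80665 m/s² × 800 m = 1.553×10^7 Pa = 15.53 MPa
shale: 2250 kg/m³ × 9.80665 m/s² × 4865 m = 1.073×10^8 Pa = 107.3 MPa
upper-mantle rock: 3400 kg/m³ × 9.80665 m/s² × 18840 m = 6.282×10^8 Pa = 628.2 MPa
Total = 15.53 + 107.3 + 628.2 = 751.05 MPa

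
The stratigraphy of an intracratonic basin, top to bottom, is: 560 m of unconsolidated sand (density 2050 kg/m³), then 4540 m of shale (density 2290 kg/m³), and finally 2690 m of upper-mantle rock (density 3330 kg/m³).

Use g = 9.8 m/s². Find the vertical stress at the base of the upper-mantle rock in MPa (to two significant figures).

unconsolidated sand: 2050 kg/m³ × 9.8 m/s² × 560 m = 1.125×10^7 Pa = 11.25 MPa
shale: 2290 kg/m³ × 9.8 m/s² × 4540 m = 1.019×10^8 Pa = 101.9 MPa
upper-mantle rock: 3330 kg/m³ × 9.8 m/s² × 2690 m = 8.779×10^7 Pa = 87.79 MPa
Total = 11.25 + 101.9 + 87.79 = 200.92 MPa

200 MPa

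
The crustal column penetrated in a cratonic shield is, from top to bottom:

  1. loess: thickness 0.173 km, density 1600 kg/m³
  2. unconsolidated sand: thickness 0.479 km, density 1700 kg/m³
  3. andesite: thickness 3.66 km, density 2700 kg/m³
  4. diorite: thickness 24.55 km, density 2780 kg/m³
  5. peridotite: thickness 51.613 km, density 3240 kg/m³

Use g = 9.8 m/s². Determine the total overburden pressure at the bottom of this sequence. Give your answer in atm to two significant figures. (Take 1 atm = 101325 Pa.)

loess: 1600 kg/m³ × 9.8 m/s² × 173 m = 2.713×10^6 Pa = 26.77 atm
unconsolidated sand: 1700 kg/m³ × 9.8 m/s² × 479 m = 7.980×10^6 Pa = 78.76 atm
andesite: 2700 kg/m³ × 9.8 m/s² × 3660 m = 9.684×10^7 Pa = 955.8 atm
diorite: 2780 kg/m³ × 9.8 m/s² × 24550 m = 6.688×10^8 Pa = 6601 atm
peridotite: 3240 kg/m³ × 9.8 m/s² × 51613 m = 1.639×10^9 Pa = 16174 atm
Total = 26.77 + 78.76 + 955.8 + 6601 + 16174 = 23836 atm

24000 atm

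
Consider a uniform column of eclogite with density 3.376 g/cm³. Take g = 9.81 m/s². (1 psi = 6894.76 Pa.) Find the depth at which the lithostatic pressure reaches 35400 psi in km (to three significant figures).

7.37 km

h = P/(ρg) = 35400 psi / (3376 kg/m³ × 9.81 m/s²) = 2.441×10^8 Pa / 33119 Pa/m = 7369.7 m
= 7.3697 km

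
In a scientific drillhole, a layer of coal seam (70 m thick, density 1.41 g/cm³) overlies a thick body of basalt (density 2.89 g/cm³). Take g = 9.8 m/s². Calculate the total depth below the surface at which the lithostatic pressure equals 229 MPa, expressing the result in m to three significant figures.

Pressure at base of upper layers: 1410×9.8×70 = 9.673×10^5 Pa = 0.9673 MPa
Remaining pressure to be supplied by basalt: 2.290×10^8 − 9.673×10^5 = 2.280×10^8 Pa
Additional depth in basalt = 2.280×10^8 Pa / (2890 kg/m³ × 9.8 m/s²) = 8051.4 m
Total depth = 70 m + 8051.4 m = 8121.4 m

8120 m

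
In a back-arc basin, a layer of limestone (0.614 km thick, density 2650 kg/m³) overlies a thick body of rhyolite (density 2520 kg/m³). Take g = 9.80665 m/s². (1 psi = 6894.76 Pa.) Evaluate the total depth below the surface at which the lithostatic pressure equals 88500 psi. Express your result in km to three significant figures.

24.7 km

Pressure at base of upper layers: 2650×9.80665×614 = 1.596×10^7 Pa = 2314 psi
Remaining pressure to be supplied by rhyolite: 6.102×10^8 − 1.596×10^7 = 5.942×10^8 Pa
Additional depth in rhyolite = 5.942×10^8 Pa / (2520 kg/m³ × 9.80665 m/s²) = 24045 m
Total depth = 614 m + 24045 m = 24659 m
= 24.659 km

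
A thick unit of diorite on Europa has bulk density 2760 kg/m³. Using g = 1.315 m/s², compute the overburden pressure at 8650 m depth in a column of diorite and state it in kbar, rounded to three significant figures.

diorite: 2760 kg/m³ × 1.315 m/s² × 8650 m = 3.139×10^7 Pa = 0.3139 kbar

0.314 kbar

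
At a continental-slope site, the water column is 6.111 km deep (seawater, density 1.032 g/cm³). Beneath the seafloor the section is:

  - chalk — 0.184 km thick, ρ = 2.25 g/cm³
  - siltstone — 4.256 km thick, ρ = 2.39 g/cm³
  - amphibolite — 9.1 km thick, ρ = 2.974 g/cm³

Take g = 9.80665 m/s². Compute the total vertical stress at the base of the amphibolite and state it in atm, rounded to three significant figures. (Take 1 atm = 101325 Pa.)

seawater: 1032 kg/m³ × 9.80665 m/s² × 6111 m = 6.185×10^7 Pa = 610.4 atm
chalk: 2250 kg/m³ × 9.80665 m/s² × 184 m = 4.060×10^6 Pa = 40.07 atm
siltstone: 2390 kg/m³ × 9.80665 m/s² × 4256 m = 9.975×10^7 Pa = 984.5 atm
amphibolite: 2974 kg/m³ × 9.80665 m/s² × 9100 m = 2.654×10^8 Pa = 2619 atm
Total = 610.4 + 40.07 + 984.5 + 2619 = 4254.2 atm

4250 atm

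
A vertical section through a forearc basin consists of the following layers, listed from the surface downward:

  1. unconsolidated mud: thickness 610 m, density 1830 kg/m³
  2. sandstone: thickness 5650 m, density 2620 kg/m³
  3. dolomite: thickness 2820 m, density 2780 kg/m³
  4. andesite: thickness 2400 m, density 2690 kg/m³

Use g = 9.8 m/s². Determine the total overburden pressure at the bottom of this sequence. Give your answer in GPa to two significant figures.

unconsolidated mud: 1830 kg/m³ × 9.8 m/s² × 610 m = 1.094×10^7 Pa = 0.01094 GPa
sandstone: 2620 kg/m³ × 9.8 m/s² × 5650 m = 1.451×10^8 Pa = 0.1451 GPa
dolomite: 2780 kg/m³ × 9.8 m/s² × 2820 m = 7.683×10^7 Pa = 0.07683 GPa
andesite: 2690 kg/m³ × 9.8 m/s² × 2400 m = 6.327×10^7 Pa = 0.06327 GPa
Total = 0.01094 + 0.1451 + 0.07683 + 0.06327 = 0.29611 GPa

0.30 GPa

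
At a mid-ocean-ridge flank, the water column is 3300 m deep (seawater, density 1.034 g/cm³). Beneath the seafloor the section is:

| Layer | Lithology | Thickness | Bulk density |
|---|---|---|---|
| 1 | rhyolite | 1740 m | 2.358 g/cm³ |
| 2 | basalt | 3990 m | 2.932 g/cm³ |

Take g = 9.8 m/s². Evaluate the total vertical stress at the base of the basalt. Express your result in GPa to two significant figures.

0.19 GPa

seawater: 1034 kg/m³ × 9.8 m/s² × 3300 m = 3.344×10^7 Pa = 0.03344 GPa
rhyolite: 2358 kg/m³ × 9.8 m/s² × 1740 m = 4.021×10^7 Pa = 0.04021 GPa
basalt: 2932 kg/m³ × 9.8 m/s² × 3990 m = 1.146×10^8 Pa = 0.1146 GPa
Total = 0.03344 + 0.04021 + 0.1146 = 0.18830 GPa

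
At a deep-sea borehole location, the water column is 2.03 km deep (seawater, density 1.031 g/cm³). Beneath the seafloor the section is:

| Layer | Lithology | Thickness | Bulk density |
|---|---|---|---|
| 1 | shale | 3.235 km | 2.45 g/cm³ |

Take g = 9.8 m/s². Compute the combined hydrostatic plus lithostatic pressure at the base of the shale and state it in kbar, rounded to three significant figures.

seawater: 1031 kg/m³ × 9.8 m/s² × 2030 m = 2.051×10^7 Pa = 0.2051 kbar
shale: 2450 kg/m³ × 9.8 m/s² × 3235 m = 7.767×10^7 Pa = 0.7767 kbar
Total = 0.2051 + 0.7767 = 0.98183 kbar

0.982 kbar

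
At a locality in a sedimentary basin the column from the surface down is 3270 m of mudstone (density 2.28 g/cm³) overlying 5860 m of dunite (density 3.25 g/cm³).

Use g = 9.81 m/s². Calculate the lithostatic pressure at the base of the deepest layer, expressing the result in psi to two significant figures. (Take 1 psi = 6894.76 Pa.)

mudstone: 2280 kg/m³ × 9.81 m/s² × 3270 m = 7.314×10^7 Pa = 10608 psi
dunite: 3250 kg/m³ × 9.81 m/s² × 5860 m = 1.868×10^8 Pa = 27098 psi
Total = 10608 + 27098 = 37706 psi

38000 psi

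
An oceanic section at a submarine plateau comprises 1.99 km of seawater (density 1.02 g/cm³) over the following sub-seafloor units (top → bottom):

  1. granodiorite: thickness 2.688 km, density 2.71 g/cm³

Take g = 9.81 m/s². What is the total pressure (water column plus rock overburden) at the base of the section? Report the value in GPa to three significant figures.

0.0914 GPa

seawater: 1020 kg/m³ × 9.81 m/s² × 1990 m = 1.991×10^7 Pa = 0.01991 GPa
granodiorite: 2710 kg/m³ × 9.81 m/s² × 2688 m = 7.146×10^7 Pa = 0.07146 GPa
Total = 0.01991 + 0.07146 = 0.091373 GPa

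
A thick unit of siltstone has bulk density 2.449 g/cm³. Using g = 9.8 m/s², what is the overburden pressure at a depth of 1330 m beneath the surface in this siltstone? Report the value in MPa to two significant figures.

siltstone: 2449 kg/m³ × 9.8 m/s² × 1330 m = 3.192×10^7 Pa = 31.92 MPa

32 MPa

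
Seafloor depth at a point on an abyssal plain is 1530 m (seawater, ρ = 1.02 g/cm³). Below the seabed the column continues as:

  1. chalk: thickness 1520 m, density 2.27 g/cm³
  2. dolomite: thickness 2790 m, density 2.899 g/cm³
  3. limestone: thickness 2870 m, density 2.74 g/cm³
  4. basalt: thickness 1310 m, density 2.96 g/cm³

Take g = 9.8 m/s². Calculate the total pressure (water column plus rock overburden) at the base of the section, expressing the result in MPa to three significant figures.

243 MPa

seawater: 1020 kg/m³ × 9.8 m/s² × 1530 m = 1.529×10^7 Pa = 15.29 MPa
chalk: 2270 kg/m³ × 9.8 m/s² × 1520 m = 3.381×10^7 Pa = 33.81 MPa
dolomite: 2899 kg/m³ × 9.8 m/s² × 2790 m = 7.926×10^7 Pa = 79.26 MPa
limestone: 2740 kg/m³ × 9.8 m/s² × 2870 m = 7.707×10^7 Pa = 77.07 MPa
basalt: 2960 kg/m³ × 9.8 m/s² × 1310 m = 3.800×10^7 Pa = 38.00 MPa
Total = 15.29 + 33.81 + 79.26 + 77.07 + 38.00 = 243.44 MPa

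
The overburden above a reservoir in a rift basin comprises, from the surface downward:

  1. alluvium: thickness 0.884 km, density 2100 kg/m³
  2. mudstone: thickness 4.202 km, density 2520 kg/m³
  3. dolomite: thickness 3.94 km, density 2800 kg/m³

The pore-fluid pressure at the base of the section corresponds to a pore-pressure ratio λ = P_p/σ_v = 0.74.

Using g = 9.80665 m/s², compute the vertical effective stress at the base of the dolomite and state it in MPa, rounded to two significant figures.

60 MPa

Overburden (lithostatic) stress σ_v:
alluvium: 2100 kg/m³ × 9.80665 m/s² × 884 m = 1.821×10^7 Pa = 18.21 MPa
mudstone: 2520 kg/m³ × 9.80665 m/s² × 4202 m = 1.038×10^8 Pa = 103.8 MPa
dolomite: 2800 kg/m³ × 9.80665 m/s² × 3940 m = 1.082×10^8 Pa = 108.2 MPa
Total = 18.21 + 103.8 + 108.2 = 230.24 MPa
Pore pressure P_p = λ·σ_v = 0.74 × 230.2 MPa = 170.4 MPa
Effective stress σ' = σ_v − P_p = 230.2 − 170.4 = 59.861 MPa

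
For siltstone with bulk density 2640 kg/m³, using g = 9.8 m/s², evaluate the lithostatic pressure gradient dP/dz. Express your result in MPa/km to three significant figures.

dP/dz = ρg = 2640 kg/m³ × 9.8 m/s² = 25872 Pa/m
= 25872 Pa/m × (1 MPa/km / 1000.0 Pa/m) = 25.872 MPa/km

25.9 MPa/km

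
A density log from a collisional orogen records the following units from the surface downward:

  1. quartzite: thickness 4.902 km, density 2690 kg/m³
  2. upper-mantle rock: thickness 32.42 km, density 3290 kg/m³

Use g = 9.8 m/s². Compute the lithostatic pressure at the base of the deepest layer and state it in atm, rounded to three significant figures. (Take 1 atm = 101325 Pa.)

11600 atm

quartzite: 2690 kg/m³ × 9.8 m/s² × 4902 m = 1.292×10^8 Pa = 1275 atm
upper-mantle rock: 3290 kg/m³ × 9.8 m/s² × 32420 m = 1.045×10^9 Pa = 10316 atm
Total = 1275 + 10316 = 11592 atm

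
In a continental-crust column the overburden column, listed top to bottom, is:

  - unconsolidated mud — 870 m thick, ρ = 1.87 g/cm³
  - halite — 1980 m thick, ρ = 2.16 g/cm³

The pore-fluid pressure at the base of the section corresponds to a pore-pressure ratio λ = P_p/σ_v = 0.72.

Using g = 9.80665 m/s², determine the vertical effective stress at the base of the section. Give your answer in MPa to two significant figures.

Overburden (lithostatic) stress σ_v:
unconsolidated mud: 1870 kg/m³ × 9.80665 m/s² × 870 m = 1.595×10^7 Pa = 15.95 MPa
halite: 2160 kg/m³ × 9.80665 m/s² × 1980 m = 4.194×10^7 Pa = 41.94 MPa
Total = 15.95 + 41.94 = 57.896 MPa
Pore pressure P_p = λ·σ_v = 0.72 × 57.90 MPa = 41.68 MPa
Effective stress σ' = σ_v − P_p = 57.90 − 41.68 = 16.211 MPa

16 MPa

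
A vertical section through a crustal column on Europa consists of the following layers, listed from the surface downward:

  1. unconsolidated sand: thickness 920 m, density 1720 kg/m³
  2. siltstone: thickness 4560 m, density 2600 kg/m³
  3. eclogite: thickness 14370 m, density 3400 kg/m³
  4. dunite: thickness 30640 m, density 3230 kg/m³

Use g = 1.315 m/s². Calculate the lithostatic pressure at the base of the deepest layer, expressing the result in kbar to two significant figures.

unconsolidated sand: 1720 kg/m³ × 1.315 m/s² × 920 m = 2.081×10^6 Pa = 0.02081 kbar
siltstone: 2600 kg/m³ × 1.315 m/s² × 4560 m = 1.559×10^7 Pa = 0.1559 kbar
eclogite: 3400 kg/m³ × 1.315 m/s² × 14370 m = 6.425×10^7 Pa = 0.6425 kbar
dunite: 3230 kg/m³ × 1.315 m/s² × 30640 m = 1.301×10^8 Pa = 1.301 kbar
Total = 0.02081 + 0.1559 + 0.6425 + 1.301 = 2.1206 kbar

2.1 kbar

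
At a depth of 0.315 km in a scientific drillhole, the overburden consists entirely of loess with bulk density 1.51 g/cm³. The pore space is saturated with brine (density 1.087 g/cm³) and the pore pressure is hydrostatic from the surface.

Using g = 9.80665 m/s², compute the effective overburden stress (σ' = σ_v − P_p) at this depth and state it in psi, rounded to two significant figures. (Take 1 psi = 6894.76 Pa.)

190 psi

Overburden (lithostatic) stress σ_v:
loess: 1510 kg/m³ × 9.80665 m/s² × 315 m = 4.665×10^6 Pa = 4.665 MPa
Pore pressure P_p = 1087 kg/m³ × 9.80665 m/s² × 315 m = 3.358×10^6 Pa = 3.358 MPa
Effective stress σ' = σ_v − P_p = 4.665 − 3.358 = 1.3067 MPa = 189.52 psi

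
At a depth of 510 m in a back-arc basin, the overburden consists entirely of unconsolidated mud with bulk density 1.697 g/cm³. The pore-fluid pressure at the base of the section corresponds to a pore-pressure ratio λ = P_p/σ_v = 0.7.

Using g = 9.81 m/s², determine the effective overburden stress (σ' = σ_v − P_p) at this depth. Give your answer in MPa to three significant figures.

Overburden (lithostatic) stress σ_v:
unconsolidated mud: 1697 kg/m³ × 9.81 m/s² × 510 m = 8.490×10^6 Pa = 8.490 MPa
Pore pressure P_p = λ·σ_v = 0.7 × 8.490 MPa = 5.943 MPa
Effective stress σ' = σ_v − P_p = 8.490 − 5.943 = 2.5471 MPa

2.55 MPa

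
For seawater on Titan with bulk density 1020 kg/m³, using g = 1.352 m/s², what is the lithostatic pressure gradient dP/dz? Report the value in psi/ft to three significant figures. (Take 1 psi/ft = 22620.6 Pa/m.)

dP/dz = ρg = 1020 kg/m³ × 1.352 m/s² = 1379.0 Pa/m
= 1379.0 Pa/m × (1 psi/ft / 22621 Pa/m) = 0.060964 psi/ft

0.0610 psi/ft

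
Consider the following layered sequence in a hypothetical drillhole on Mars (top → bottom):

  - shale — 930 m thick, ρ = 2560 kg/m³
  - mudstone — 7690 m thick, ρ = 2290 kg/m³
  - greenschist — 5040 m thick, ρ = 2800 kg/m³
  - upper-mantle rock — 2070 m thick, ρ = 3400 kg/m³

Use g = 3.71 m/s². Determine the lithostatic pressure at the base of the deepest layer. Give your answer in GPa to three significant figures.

0.153 GPa

shale: 2560 kg/m³ × 3.71 m/s² × 930 m = 8.833×10^6 Pa = 8.833×10^-3 GPa
mudstone: 2290 kg/m³ × 3.71 m/s² × 7690 m = 6.533×10^7 Pa = 0.06533 GPa
greenschist: 2800 kg/m³ × 3.71 m/s² × 5040 m = 5.236×10^7 Pa = 0.05236 GPa
upper-mantle rock: 3400 kg/m³ × 3.71 m/s² × 2070 m = 2.611×10^7 Pa = 0.02611 GPa
Total = 8.833×10^-3 + 0.06533 + 0.05236 + 0.02611 = 0.15263 GPa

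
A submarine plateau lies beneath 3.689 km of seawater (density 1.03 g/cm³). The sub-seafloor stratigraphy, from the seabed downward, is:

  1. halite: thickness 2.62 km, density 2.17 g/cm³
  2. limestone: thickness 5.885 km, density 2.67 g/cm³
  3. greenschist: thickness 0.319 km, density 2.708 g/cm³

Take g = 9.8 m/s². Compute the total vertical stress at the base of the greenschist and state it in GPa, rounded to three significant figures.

0.255 GPa

seawater: 1030 kg/m³ × 9.8 m/s² × 3689 m = 3.724×10^7 Pa = 0.03724 GPa
halite: 2170 kg/m³ × 9.8 m/s² × 2620 m = 5.572×10^7 Pa = 0.05572 GPa
limestone: 2670 kg/m³ × 9.8 m/s² × 5885 m = 1.540×10^8 Pa = 0.1540 GPa
greenschist: 2708 kg/m³ × 9.8 m/s² × 319 m = 8.466×10^6 Pa = 8.466×10^-3 GPa
Total = 0.03724 + 0.05572 + 0.1540 + 8.466×10^-3 = 0.25541 GPa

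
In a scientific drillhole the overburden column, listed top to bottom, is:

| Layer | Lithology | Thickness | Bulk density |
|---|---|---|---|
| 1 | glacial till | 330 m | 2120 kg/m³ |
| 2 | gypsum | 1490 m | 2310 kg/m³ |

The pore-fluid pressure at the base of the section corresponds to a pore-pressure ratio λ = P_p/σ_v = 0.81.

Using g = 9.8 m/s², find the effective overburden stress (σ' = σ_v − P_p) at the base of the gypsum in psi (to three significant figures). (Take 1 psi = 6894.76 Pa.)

Overburden (lithostatic) stress σ_v:
glacial till: 2120 kg/m³ × 9.8 m/s² × 330 m = 6.856×10^6 Pa = 6.856 MPa
gypsum: 2310 kg/m³ × 9.8 m/s² × 1490 m = 3.373×10^7 Pa = 33.73 MPa
Total = 6.856 + 33.73 = 40.587 MPa
Pore pressure P_p = λ·σ_v = 0.81 × 40.59 MPa = 32.88 MPa
Effective stress σ' = σ_v − P_p = 40.59 − 32.88 = 7.7115 MPa = 1118.5 psi

1120 psi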